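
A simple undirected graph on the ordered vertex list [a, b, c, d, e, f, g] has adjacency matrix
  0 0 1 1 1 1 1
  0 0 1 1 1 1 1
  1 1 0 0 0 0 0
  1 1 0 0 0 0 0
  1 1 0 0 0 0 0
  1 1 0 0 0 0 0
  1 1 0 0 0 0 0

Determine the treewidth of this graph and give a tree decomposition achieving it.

Treewidth 2.
One optimal decomposition is:
Bags: B1 = {a, b, e}  B2 = {a, b, d}  B3 = {a, b, f}  B4 = {a, b, g}  B5 = {a, b, c}
Tree: B1–B2, B2–B3, B3–B4, B4–B5

Each bag holds 3 vertices, so the decomposition has width 2, which upper-bounds the treewidth. For the lower bound, G contains the cycle b–e–a–d–b, so G is not a forest; only forests have treewidth ≤ 1, hence tw(G) ≥ 2. Combining the bounds, tw(G) = 2.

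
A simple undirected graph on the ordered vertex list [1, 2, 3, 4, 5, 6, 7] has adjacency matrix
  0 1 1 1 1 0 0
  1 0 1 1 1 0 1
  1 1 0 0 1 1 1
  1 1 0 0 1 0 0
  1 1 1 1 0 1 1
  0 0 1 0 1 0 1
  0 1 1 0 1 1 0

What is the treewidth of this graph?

A width-3 tree decomposition is:
Bags: B1 = {2, 3, 5, 7}  B2 = {3, 5, 6, 7}  B3 = {1, 2, 3, 5}  B4 = {1, 2, 4, 5}
Tree: B1–B2, B1–B3, B3–B4
Every bag has size at most 4, so the width is 4 − 1 = 3 and tw(G) ≤ 3. On the other hand G contains the 4-clique {1, 2, 3, 5}. A clique must lie in a single bag of any decomposition, so no decomposition can have width below 3. Hence tw(G) = 3 exactly.

3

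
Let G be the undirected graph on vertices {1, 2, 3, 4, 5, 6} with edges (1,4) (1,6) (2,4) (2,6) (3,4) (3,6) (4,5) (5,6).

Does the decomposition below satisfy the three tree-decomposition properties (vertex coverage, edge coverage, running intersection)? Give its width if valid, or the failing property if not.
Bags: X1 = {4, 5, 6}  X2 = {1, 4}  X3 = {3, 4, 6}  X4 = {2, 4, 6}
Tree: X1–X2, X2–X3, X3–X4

No — edge (6,1) lies in no bag.

A tree decomposition must satisfy three properties: every vertex lies in some bag; for every edge, both endpoints lie together in some bag; and for every vertex, the bags containing it form a connected subtree. Here edge (6,1) lies in no bag, so the decomposition is invalid.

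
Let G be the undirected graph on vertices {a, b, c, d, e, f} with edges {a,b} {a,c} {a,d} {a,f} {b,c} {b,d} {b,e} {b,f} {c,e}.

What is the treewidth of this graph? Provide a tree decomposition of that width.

Treewidth 2.
One optimal decomposition is:
Bags: B1 = {b, c, e}  B2 = {a, b, c}  B3 = {a, b, d}  B4 = {a, b, f}
Tree: B1–B2, B2–B3, B2–B4

The largest bag has 3 vertices, giving width 2; this decomposition certifies tw(G) ≤ 2. For the lower bound, the 3 vertices {b, c, e} are pairwise adjacent, and any tree decomposition puts a clique entirely inside one bag — forcing width ≥ 2. The upper and lower bounds meet at 2, so that is the treewidth.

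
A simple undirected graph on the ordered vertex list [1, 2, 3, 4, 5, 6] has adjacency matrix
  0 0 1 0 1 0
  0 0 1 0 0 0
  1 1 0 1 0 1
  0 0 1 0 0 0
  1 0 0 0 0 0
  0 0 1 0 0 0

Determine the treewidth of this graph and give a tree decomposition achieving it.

Each bag holds 2 vertices, so the decomposition has width 1, which upper-bounds the treewidth. G has an edge, so its treewidth is at least 1. Hence tw(G) = 1 exactly.

Treewidth 1.
Bags: B1 = {2, 3}  B2 = {1, 3}  B3 = {3, 4}  B4 = {3, 6}  B5 = {1, 5}
Tree: B1–B2, B2–B3, B2–B4, B2–B5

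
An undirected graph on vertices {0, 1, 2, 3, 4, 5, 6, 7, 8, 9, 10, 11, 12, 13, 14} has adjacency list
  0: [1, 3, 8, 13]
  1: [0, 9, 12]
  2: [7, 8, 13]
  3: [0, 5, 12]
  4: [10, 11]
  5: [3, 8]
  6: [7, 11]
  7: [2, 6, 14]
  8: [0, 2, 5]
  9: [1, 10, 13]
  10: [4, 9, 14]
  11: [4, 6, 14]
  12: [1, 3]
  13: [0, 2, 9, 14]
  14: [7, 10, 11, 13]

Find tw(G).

3

A width-3 tree decomposition is:
Bags: B1 = {4, 6, 7, 11}  B2 = {4, 7, 11, 14}  B3 = {4, 7, 10, 14}  B4 = {2, 7, 10, 14}  B5 = {2, 10, 13, 14}  B6 = {2, 9, 10, 13}  B7 = {2, 8, 9, 13}  B8 = {0, 8, 9, 13}  B9 = {0, 1, 8, 9}  B10 = {0, 1, 5, 8}  B11 = {0, 1, 3, 5}  B12 = {1, 3, 5, 12}
Tree: B1–B2, B2–B3, B3–B4, B4–B5, B5–B6, B6–B7, B7–B8, B8–B9, B9–B10, B10–B11, B11–B12
Every bag has size at most 4, so the width is 4 − 1 = 3 and tw(G) ≤ 3. For the lower bound: the 4 vertex sets {4,6,11}, {7}, {14}, {2,9,10,13} are disjoint, each induces a connected subgraph, and every pair is joined by at least one edge of G. Contracting each set to a single vertex therefore yields K_{4} as a minor, and since treewidth is minor-monotone, tw(G) ≥ tw(K_{4}) = 3. Therefore the treewidth is 3.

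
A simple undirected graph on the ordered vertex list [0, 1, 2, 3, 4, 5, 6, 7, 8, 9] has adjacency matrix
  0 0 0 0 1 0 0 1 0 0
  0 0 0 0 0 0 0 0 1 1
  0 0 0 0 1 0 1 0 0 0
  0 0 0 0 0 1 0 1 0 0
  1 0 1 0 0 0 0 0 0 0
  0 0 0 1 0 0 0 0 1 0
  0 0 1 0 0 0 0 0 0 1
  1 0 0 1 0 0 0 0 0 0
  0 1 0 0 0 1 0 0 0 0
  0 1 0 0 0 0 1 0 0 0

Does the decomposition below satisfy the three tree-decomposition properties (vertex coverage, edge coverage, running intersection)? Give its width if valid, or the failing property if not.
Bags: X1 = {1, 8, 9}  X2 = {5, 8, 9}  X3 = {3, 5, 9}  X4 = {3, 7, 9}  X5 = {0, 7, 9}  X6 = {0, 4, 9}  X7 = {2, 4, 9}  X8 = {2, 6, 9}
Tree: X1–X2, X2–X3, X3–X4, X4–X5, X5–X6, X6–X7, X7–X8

Yes; width 2.

Every vertex of G appears in some bag (union = {0, 1, 2, 3, 4, 5, 6, 7, 8, 9}); every edge is covered by a bag; and for each vertex v the set of bags containing v is connected in the bag tree. The decomposition is therefore valid. The largest bag has 3 vertices, so the width is 2.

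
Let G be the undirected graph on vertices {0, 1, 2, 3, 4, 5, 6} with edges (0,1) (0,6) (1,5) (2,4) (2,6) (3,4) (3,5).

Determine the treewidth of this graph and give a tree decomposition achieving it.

Each bag holds 3 vertices, so the decomposition has width 2, which upper-bounds the treewidth. For the lower bound, G contains the cycle 1–0–6–2–4–3–5–1, so G is not a forest; only forests have treewidth ≤ 1, hence tw(G) ≥ 2. Therefore the treewidth is 2.

Treewidth 2.
Bags: B1 = {0, 1, 6}  B2 = {1, 2, 6}  B3 = {1, 2, 4}  B4 = {1, 3, 4}  B5 = {1, 3, 5}
Tree: B1–B2, B2–B3, B3–B4, B4–B5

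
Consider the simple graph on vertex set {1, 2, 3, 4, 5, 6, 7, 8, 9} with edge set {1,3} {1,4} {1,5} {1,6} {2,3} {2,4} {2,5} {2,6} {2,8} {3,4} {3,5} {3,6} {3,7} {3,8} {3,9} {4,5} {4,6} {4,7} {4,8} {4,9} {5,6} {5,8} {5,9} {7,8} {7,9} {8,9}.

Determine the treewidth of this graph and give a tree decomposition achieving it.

Treewidth 4.
One such decomposition:
Bags: B1 = {2, 3, 4, 5, 6}  B2 = {2, 3, 4, 5, 8}  B3 = {3, 4, 5, 8, 9}  B4 = {1, 3, 4, 5, 6}  B5 = {3, 4, 7, 8, 9}
Tree: B1–B2, B2–B3, B1–B4, B3–B5

Each bag holds 5 vertices, so the decomposition has width 4, which upper-bounds the treewidth. On the other hand G contains the 5-clique {1, 3, 4, 5, 6}. A clique must lie in a single bag of any decomposition, so no decomposition can have width below 4. The upper and lower bounds meet at 4, so that is the treewidth.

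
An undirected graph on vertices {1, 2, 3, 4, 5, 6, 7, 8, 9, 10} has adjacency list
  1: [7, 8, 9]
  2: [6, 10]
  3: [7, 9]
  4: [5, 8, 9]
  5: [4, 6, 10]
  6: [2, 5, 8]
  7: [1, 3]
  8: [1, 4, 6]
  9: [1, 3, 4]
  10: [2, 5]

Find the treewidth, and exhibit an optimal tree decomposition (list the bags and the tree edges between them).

Each bag holds 3 vertices, so the decomposition has width 2, which upper-bounds the treewidth. Since 2–10–5–6–2 is a cycle in G, G is not acyclic. Forests are exactly the graphs of treewidth ≤ 1, so tw(G) ≥ 2. Hence tw(G) = 2 exactly.

Treewidth 2.
One such decomposition:
Bags: B1 = {2, 6, 10}  B2 = {5, 6, 10}  B3 = {5, 6, 8}  B4 = {4, 5, 8}  B5 = {1, 4, 8}  B6 = {1, 4, 9}  B7 = {1, 7, 9}  B8 = {3, 7, 9}
Tree: B1–B2, B2–B3, B3–B4, B4–B5, B5–B6, B6–B7, B7–B8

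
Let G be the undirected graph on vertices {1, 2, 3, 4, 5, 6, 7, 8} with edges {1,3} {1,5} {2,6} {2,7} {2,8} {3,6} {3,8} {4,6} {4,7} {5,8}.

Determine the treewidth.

A width-2 tree decomposition is:
Bags: B1 = {1, 3, 5}  B2 = {3, 5, 8}  B3 = {3, 6, 8}  B4 = {2, 6, 8}  B5 = {2, 4, 6}  B6 = {2, 4, 7}
Tree: B1–B2, B2–B3, B3–B4, B4–B5, B5–B6
Every bag has size at most 3, so the width is 3 − 1 = 2 and tw(G) ≤ 2. For the lower bound, G contains the cycle 1–5–8–3–1, so G is not a forest; only forests have treewidth ≤ 1, hence tw(G) ≥ 2. Combining the bounds, tw(G) = 2.

2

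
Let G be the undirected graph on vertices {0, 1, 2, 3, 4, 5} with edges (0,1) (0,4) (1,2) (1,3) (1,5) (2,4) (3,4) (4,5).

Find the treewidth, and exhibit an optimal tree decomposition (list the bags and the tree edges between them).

Treewidth 2.
One such decomposition:
Bags: B1 = {0, 1, 4}  B2 = {1, 3, 4}  B3 = {1, 2, 4}  B4 = {1, 4, 5}
Tree: B1–B2, B2–B3, B3–B4

Each bag holds 3 vertices, so the decomposition has width 2, which upper-bounds the treewidth. The edges 0–4–3–1–0 form a cycle, so G is not a tree and its treewidth is at least 2. The upper and lower bounds meet at 2, so that is the treewidth.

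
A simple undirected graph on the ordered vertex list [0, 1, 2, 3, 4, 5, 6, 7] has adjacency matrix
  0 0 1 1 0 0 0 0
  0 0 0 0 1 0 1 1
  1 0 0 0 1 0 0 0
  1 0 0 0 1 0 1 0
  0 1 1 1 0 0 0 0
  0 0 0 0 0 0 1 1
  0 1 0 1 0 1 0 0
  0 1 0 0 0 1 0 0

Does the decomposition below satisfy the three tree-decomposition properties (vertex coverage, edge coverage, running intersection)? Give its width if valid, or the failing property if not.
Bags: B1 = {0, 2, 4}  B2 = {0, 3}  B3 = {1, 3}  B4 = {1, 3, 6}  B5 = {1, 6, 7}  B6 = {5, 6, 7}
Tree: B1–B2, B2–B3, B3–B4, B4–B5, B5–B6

No — edge (4,3) lies in no bag.

A tree decomposition must satisfy three properties: every vertex lies in some bag; for every edge, both endpoints lie together in some bag; and for every vertex, the bags containing it form a connected subtree. Here edge (4,3) lies in no bag, so the decomposition is invalid.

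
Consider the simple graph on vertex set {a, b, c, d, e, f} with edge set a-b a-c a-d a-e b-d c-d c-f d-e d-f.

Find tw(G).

A width-2 tree decomposition is:
Bags: B1 = {c, d, f}  B2 = {a, c, d}  B3 = {a, b, d}  B4 = {a, d, e}
Tree: B1–B2, B2–B3, B2–B4
The largest bag has 3 vertices, giving width 2; this decomposition certifies tw(G) ≤ 2. On the other hand G contains the 3-clique {a, d, e}. A clique must lie in a single bag of any decomposition, so no decomposition can have width below 2. Therefore the treewidth is 2.

2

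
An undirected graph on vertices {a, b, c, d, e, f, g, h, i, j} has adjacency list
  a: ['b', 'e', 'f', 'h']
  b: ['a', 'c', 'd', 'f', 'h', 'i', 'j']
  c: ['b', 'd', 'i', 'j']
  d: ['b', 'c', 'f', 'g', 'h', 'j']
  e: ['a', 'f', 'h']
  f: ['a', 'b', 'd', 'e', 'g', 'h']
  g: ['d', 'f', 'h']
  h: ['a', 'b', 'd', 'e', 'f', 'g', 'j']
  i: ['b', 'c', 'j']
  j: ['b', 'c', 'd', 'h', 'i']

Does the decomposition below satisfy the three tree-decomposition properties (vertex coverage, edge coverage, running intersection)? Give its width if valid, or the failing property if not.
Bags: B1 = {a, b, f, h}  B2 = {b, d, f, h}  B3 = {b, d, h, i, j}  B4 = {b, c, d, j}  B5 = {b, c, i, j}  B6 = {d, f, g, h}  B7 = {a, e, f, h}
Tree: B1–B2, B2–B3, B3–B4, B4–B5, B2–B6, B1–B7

No — bags containing vertex i are not connected in the tree.

A tree decomposition must satisfy three properties: every vertex lies in some bag; for every edge, both endpoints lie together in some bag; and for every vertex, the bags containing it form a connected subtree. Here bags containing vertex i are not connected in the tree, so the decomposition is invalid.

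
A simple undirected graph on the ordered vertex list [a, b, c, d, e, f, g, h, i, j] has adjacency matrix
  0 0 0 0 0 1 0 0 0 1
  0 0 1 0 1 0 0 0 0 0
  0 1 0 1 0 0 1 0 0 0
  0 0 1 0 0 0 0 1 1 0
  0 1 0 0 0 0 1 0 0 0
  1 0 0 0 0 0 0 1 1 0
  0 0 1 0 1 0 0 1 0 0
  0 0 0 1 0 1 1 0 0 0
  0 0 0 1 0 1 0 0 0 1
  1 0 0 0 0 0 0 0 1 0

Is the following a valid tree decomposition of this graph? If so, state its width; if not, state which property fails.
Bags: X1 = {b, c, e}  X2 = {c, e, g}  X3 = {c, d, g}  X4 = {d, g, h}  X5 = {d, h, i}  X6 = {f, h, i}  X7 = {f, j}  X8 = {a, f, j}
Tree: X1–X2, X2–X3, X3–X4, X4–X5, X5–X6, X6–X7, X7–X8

No — edge (i,j) lies in no bag.

A tree decomposition must satisfy three properties: every vertex lies in some bag; for every edge, both endpoints lie together in some bag; and for every vertex, the bags containing it form a connected subtree. Here edge (i,j) lies in no bag, so the decomposition is invalid.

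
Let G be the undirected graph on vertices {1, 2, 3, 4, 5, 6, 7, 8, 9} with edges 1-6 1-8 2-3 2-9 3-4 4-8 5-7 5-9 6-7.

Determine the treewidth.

A width-2 tree decomposition is:
Bags: B1 = {2, 3, 9}  B2 = {3, 5, 9}  B3 = {3, 5, 7}  B4 = {3, 6, 7}  B5 = {1, 3, 6}  B6 = {1, 3, 8}  B7 = {3, 4, 8}
Tree: B1–B2, B2–B3, B3–B4, B4–B5, B5–B6, B6–B7
Every bag has size at most 3, so the width is 3 − 1 = 2 and tw(G) ≤ 2. For the lower bound, G contains the cycle 3–2–9–5–7–6–1–8–4–3, so G is not a forest; only forests have treewidth ≤ 1, hence tw(G) ≥ 2. Hence tw(G) = 2 exactly.

2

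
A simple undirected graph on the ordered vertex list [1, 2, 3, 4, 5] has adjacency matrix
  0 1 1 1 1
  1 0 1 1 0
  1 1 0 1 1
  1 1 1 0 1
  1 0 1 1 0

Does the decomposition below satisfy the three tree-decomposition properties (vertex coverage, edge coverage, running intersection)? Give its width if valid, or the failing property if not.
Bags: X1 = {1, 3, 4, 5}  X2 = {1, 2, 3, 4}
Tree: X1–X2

Vertex coverage: the bags together contain {1, 2, 3, 4, 5}, the full vertex set. Edge coverage: each edge of G has both endpoints in at least one bag. Running intersection: for every vertex, the bags containing it form a connected subtree. All three properties hold, so this is a valid tree decomposition of width max|bag| − 1 = 3, and hence tw(G) ≤ 3.

Yes; width 3.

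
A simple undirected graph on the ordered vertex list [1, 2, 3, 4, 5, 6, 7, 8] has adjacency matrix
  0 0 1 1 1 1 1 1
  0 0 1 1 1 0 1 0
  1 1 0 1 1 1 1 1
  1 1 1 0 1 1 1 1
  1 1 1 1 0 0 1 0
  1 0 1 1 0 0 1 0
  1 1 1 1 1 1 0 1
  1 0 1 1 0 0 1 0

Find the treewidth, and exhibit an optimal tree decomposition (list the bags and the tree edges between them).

Treewidth 4.
Bags: B1 = {1, 3, 4, 6, 7}  B2 = {1, 3, 4, 5, 7}  B3 = {2, 3, 4, 5, 7}  B4 = {1, 3, 4, 7, 8}
Tree: B1–B2, B2–B3, B1–B4

The largest bag has 5 vertices, giving width 4; this decomposition certifies tw(G) ≤ 4. On the other hand G contains the 5-clique {1, 3, 4, 7, 8}. A clique must lie in a single bag of any decomposition, so no decomposition can have width below 4. Hence tw(G) = 4 exactly.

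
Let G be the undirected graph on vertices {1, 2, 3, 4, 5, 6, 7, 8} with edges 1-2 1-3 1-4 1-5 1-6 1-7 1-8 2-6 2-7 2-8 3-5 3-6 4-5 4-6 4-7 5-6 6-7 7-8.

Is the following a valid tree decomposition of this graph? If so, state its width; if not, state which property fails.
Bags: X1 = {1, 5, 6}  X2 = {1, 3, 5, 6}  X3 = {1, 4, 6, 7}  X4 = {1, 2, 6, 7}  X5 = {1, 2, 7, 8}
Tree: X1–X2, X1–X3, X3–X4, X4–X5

No — edge (4,5) lies in no bag.

A tree decomposition must satisfy three properties: every vertex lies in some bag; for every edge, both endpoints lie together in some bag; and for every vertex, the bags containing it form a connected subtree. Here edge (4,5) lies in no bag, so the decomposition is invalid.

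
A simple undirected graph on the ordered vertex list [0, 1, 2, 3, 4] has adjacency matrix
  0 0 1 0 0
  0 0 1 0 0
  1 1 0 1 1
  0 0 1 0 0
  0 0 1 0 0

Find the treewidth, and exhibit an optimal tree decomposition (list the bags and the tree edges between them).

The largest bag has 2 vertices, giving width 1; this decomposition certifies tw(G) ≤ 1. Since G has at least one edge (e.g. 0–2), it is not an edgeless graph, so tw(G) ≥ 1. Therefore the treewidth is 1.

Treewidth 1.
One optimal decomposition is:
Bags: B1 = {0, 2}  B2 = {2, 3}  B3 = {2, 4}  B4 = {1, 2}
Tree: B1–B2, B2–B3, B1–B4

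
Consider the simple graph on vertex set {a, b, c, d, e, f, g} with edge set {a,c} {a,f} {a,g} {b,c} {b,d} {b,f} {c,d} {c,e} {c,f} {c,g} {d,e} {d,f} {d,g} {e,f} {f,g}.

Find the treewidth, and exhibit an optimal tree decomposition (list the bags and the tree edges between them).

Treewidth 3.
One optimal decomposition is:
Bags: B1 = {a, c, f, g}  B2 = {c, d, f, g}  B3 = {c, d, e, f}  B4 = {b, c, d, f}
Tree: B1–B2, B2–B3, B2–B4

The largest bag has 4 vertices, giving width 3; this decomposition certifies tw(G) ≤ 3. On the other hand G contains the 4-clique {c, d, f, g}. A clique must lie in a single bag of any decomposition, so no decomposition can have width below 3. Therefore the treewidth is 3.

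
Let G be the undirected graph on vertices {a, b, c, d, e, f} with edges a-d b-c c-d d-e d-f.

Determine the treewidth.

1

A width-1 tree decomposition is:
Bags: B1 = {a, d}  B2 = {c, d}  B3 = {d, e}  B4 = {d, f}  B5 = {b, c}
Tree: B1–B2, B2–B3, B2–B4, B2–B5
The largest bag has 2 vertices, giving width 1; this decomposition certifies tw(G) ≤ 1. Any graph with an edge has treewidth ≥ 1, and G has the edge a–d. The upper and lower bounds meet at 1, so that is the treewidth.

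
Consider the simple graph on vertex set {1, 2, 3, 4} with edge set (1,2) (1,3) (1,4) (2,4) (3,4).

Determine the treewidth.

A width-2 tree decomposition is:
Bags: B1 = {1, 2, 4}  B2 = {1, 3, 4}
Tree: B1–B2
Every bag has size at most 3, so the width is 3 − 1 = 2 and tw(G) ≤ 2. On the other hand G contains the 3-clique {1, 2, 4}. A clique must lie in a single bag of any decomposition, so no decomposition can have width below 2. The upper and lower bounds meet at 2, so that is the treewidth.

2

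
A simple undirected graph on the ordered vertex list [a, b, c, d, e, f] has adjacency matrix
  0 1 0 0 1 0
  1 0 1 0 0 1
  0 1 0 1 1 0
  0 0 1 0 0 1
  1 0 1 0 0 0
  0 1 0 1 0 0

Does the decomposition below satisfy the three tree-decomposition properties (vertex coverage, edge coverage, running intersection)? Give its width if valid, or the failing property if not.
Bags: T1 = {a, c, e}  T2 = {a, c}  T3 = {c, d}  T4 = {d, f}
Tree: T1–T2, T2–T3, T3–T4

No — vertex b appears in no bag.

A tree decomposition must satisfy three properties: every vertex lies in some bag; for every edge, both endpoints lie together in some bag; and for every vertex, the bags containing it form a connected subtree. Here vertex b appears in no bag, so the decomposition is invalid.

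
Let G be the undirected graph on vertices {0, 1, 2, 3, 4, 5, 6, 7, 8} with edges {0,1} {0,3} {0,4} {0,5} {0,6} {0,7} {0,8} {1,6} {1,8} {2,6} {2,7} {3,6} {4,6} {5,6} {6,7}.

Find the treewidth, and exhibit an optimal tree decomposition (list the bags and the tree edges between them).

Each bag holds 3 vertices, so the decomposition has width 2, which upper-bounds the treewidth. Conversely, {0, 1, 8} is a clique of size 3, and the vertices of any clique must share a bag in every tree decomposition; so some bag has ≥ 3 vertices and tw(G) ≥ 2. Combining the bounds, tw(G) = 2.

Treewidth 2.
Bags: B1 = {0, 5, 6}  B2 = {0, 6, 7}  B3 = {0, 1, 6}  B4 = {0, 4, 6}  B5 = {0, 3, 6}  B6 = {0, 1, 8}  B7 = {2, 6, 7}
Tree: B1–B2, B2–B3, B2–B4, B3–B5, B3–B6, B2–B7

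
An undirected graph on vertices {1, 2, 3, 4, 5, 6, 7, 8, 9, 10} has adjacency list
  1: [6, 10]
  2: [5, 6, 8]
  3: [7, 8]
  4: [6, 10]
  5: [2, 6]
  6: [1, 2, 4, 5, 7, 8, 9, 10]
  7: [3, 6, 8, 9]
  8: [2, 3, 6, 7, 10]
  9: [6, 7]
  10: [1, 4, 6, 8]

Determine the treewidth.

2

A width-2 tree decomposition is:
Bags: B1 = {6, 8, 10}  B2 = {2, 6, 8}  B3 = {2, 5, 6}  B4 = {6, 7, 8}  B5 = {4, 6, 10}  B6 = {1, 6, 10}  B7 = {6, 7, 9}  B8 = {3, 7, 8}
Tree: B1–B2, B2–B3, B1–B4, B1–B5, B1–B6, B4–B7, B4–B8
Each bag holds 3 vertices, so the decomposition has width 2, which upper-bounds the treewidth. Conversely, {3, 7, 8} is a clique of size 3, and the vertices of any clique must share a bag in every tree decomposition; so some bag has ≥ 3 vertices and tw(G) ≥ 2. Therefore the treewidth is 2.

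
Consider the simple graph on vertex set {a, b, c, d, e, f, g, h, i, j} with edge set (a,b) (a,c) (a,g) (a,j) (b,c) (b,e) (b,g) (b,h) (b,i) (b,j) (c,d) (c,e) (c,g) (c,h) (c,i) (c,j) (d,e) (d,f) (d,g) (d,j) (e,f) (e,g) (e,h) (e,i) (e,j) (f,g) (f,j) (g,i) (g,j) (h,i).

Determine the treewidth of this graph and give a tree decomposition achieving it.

Treewidth 4.
One such decomposition:
Bags: B1 = {b, c, e, g, j}  B2 = {b, c, e, g, i}  B3 = {c, d, e, g, j}  B4 = {b, c, e, h, i}  B5 = {d, e, f, g, j}  B6 = {a, b, c, g, j}
Tree: B1–B2, B1–B3, B2–B4, B3–B5, B1–B6

Every bag has size at most 5, so the width is 5 − 1 = 4 and tw(G) ≤ 4. On the other hand G contains the 5-clique {c, d, e, g, j}. A clique must lie in a single bag of any decomposition, so no decomposition can have width below 4. Therefore the treewidth is 4.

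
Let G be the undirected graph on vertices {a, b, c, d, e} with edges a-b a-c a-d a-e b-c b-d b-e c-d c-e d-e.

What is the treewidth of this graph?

A width-4 tree decomposition is:
Bags: B1 = {a, b, c, d, e}
Tree: (single bag)
With just one bag of size 5, the width is 5 − 1 = 4, so tw(G) ≤ 4. Conversely, {a, b, c, d, e} is a clique of size 5, and the vertices of any clique must share a bag in every tree decomposition; so some bag has ≥ 5 vertices and tw(G) ≥ 4. Hence tw(G) = 4 exactly.

4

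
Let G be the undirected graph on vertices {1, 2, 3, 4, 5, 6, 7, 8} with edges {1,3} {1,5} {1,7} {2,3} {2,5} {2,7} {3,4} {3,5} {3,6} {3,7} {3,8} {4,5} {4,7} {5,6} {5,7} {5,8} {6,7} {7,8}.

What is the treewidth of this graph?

A width-3 tree decomposition is:
Bags: B1 = {3, 5, 6, 7}  B2 = {2, 3, 5, 7}  B3 = {3, 4, 5, 7}  B4 = {3, 5, 7, 8}  B5 = {1, 3, 5, 7}
Tree: B1–B2, B2–B3, B1–B4, B2–B5
The largest bag has 4 vertices, giving width 3; this decomposition certifies tw(G) ≤ 3. For the lower bound, the 4 vertices {1, 3, 5, 7} are pairwise adjacent, and any tree decomposition puts a clique entirely inside one bag — forcing width ≥ 3. The upper and lower bounds meet at 3, so that is the treewidth.

3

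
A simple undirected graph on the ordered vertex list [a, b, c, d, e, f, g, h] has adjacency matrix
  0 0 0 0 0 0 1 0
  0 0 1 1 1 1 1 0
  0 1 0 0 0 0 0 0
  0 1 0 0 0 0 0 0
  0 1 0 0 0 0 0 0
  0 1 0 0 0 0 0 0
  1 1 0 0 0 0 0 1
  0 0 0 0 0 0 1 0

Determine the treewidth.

A width-1 tree decomposition is:
Bags: B1 = {b, g}  B2 = {b, e}  B3 = {g, h}  B4 = {b, d}  B5 = {b, c}  B6 = {b, f}  B7 = {a, g}
Tree: B1–B2, B1–B3, B2–B4, B4–B5, B5–B6, B3–B7
Each bag holds 2 vertices, so the decomposition has width 1, which upper-bounds the treewidth. G has an edge, so its treewidth is at least 1. Combining the bounds, tw(G) = 1.

1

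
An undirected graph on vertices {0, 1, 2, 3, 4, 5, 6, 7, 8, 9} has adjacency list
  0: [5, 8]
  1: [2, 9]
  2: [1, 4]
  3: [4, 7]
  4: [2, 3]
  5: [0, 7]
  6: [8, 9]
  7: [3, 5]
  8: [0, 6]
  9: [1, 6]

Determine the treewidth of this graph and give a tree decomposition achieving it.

Every bag has size at most 3, so the width is 3 − 1 = 2 and tw(G) ≤ 2. Since 6–9–1–2–4–3–7–5–0–8–6 is a cycle in G, G is not acyclic. Forests are exactly the graphs of treewidth ≤ 1, so tw(G) ≥ 2. Hence tw(G) = 2 exactly.

Treewidth 2.
One such decomposition:
Bags: B1 = {1, 6, 9}  B2 = {1, 2, 6}  B3 = {2, 4, 6}  B4 = {3, 4, 6}  B5 = {3, 6, 7}  B6 = {5, 6, 7}  B7 = {0, 5, 6}  B8 = {0, 6, 8}
Tree: B1–B2, B2–B3, B3–B4, B4–B5, B5–B6, B6–B7, B7–B8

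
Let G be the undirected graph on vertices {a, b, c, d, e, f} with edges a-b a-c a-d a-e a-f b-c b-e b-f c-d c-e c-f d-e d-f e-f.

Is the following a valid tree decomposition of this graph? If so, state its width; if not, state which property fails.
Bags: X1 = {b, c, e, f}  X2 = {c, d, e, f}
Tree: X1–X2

A tree decomposition must satisfy three properties: every vertex lies in some bag; for every edge, both endpoints lie together in some bag; and for every vertex, the bags containing it form a connected subtree. Here vertex a appears in no bag, so the decomposition is invalid.

No — vertex a appears in no bag.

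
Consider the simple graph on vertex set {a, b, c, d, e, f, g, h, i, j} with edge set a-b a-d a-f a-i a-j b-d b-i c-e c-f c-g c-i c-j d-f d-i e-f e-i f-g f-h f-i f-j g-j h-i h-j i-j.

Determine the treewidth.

3

A width-3 tree decomposition is:
Bags: B1 = {a, d, f, i}  B2 = {a, f, i, j}  B3 = {c, f, i, j}  B4 = {a, b, d, i}  B5 = {c, f, g, j}  B6 = {f, h, i, j}  B7 = {c, e, f, i}
Tree: B1–B2, B2–B3, B1–B4, B3–B5, B2–B6, B3–B7
Every bag has size at most 4, so the width is 4 − 1 = 3 and tw(G) ≤ 3. On the other hand G contains the 4-clique {c, f, g, j}. A clique must lie in a single bag of any decomposition, so no decomposition can have width below 3. Combining the bounds, tw(G) = 3.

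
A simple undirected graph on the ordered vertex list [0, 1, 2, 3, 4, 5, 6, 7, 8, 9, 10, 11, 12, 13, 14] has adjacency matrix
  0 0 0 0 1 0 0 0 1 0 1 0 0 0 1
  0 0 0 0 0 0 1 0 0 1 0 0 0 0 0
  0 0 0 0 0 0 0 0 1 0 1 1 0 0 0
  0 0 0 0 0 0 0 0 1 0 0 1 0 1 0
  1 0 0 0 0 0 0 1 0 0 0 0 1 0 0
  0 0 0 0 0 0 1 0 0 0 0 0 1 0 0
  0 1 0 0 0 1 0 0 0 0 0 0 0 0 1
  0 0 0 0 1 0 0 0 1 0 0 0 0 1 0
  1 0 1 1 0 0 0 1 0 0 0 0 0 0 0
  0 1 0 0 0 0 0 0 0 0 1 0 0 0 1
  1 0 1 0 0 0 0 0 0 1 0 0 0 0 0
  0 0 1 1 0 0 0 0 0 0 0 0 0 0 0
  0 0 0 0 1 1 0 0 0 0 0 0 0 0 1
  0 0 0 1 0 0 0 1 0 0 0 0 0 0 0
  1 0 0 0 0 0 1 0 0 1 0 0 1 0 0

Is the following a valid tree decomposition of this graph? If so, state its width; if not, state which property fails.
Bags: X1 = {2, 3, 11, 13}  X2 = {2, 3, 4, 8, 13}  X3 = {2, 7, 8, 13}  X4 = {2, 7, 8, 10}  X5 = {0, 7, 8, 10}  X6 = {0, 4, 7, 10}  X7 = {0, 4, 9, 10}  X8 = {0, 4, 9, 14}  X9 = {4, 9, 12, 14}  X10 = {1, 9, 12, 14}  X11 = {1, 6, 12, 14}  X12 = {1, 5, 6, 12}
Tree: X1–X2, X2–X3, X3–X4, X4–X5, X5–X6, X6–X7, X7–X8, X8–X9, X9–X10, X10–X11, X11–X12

A tree decomposition must satisfy three properties: every vertex lies in some bag; for every edge, both endpoints lie together in some bag; and for every vertex, the bags containing it form a connected subtree. Here bags containing vertex 4 are not connected in the tree, so the decomposition is invalid.

No — bags containing vertex 4 are not connected in the tree.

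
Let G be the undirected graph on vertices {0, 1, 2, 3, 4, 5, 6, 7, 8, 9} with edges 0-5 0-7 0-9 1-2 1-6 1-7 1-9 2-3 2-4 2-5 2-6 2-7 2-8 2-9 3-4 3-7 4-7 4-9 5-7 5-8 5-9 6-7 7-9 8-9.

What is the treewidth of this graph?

3

A width-3 tree decomposition is:
Bags: B1 = {2, 4, 7, 9}  B2 = {2, 5, 7, 9}  B3 = {2, 3, 4, 7}  B4 = {1, 2, 7, 9}  B5 = {1, 2, 6, 7}  B6 = {0, 5, 7, 9}  B7 = {2, 5, 8, 9}
Tree: B1–B2, B1–B3, B1–B4, B4–B5, B2–B6, B2–B7
Each bag holds 4 vertices, so the decomposition has width 3, which upper-bounds the treewidth. For the lower bound, the 4 vertices {0, 5, 7, 9} are pairwise adjacent, and any tree decomposition puts a clique entirely inside one bag — forcing width ≥ 3. The upper and lower bounds meet at 3, so that is the treewidth.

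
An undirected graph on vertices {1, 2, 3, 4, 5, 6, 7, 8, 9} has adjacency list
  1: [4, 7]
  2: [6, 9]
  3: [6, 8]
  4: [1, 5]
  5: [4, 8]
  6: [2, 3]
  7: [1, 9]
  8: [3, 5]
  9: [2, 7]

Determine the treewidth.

2

A width-2 tree decomposition is:
Bags: B1 = {1, 4, 5}  B2 = {1, 5, 8}  B3 = {1, 3, 8}  B4 = {1, 3, 6}  B5 = {1, 2, 6}  B6 = {1, 2, 9}  B7 = {1, 7, 9}
Tree: B1–B2, B2–B3, B3–B4, B4–B5, B5–B6, B6–B7
The largest bag has 3 vertices, giving width 2; this decomposition certifies tw(G) ≤ 2. The edges 1–4–5–8–3–6–2–9–7–1 form a cycle, so G is not a tree and its treewidth is at least 2. The upper and lower bounds meet at 2, so that is the treewidth.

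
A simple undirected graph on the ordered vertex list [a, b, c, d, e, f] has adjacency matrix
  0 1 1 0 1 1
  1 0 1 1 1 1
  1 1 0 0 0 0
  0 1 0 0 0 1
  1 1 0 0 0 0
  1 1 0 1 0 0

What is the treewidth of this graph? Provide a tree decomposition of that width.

Treewidth 2.
One optimal decomposition is:
Bags: B1 = {a, b, f}  B2 = {a, b, c}  B3 = {b, d, f}  B4 = {a, b, e}
Tree: B1–B2, B1–B3, B2–B4

The largest bag has 3 vertices, giving width 2; this decomposition certifies tw(G) ≤ 2. For the lower bound, the 3 vertices {b, d, f} are pairwise adjacent, and any tree decomposition puts a clique entirely inside one bag — forcing width ≥ 2. Therefore the treewidth is 2.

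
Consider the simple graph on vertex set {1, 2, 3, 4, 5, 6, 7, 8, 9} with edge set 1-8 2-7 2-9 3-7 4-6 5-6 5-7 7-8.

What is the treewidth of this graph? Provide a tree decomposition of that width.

Each bag holds 2 vertices, so the decomposition has width 1, which upper-bounds the treewidth. Any graph with an edge has treewidth ≥ 1, and G has the edge 7–8. Hence tw(G) = 1 exactly.

Treewidth 1.
One such decomposition:
Bags: B1 = {7, 8}  B2 = {5, 7}  B3 = {2, 7}  B4 = {1, 8}  B5 = {5, 6}  B6 = {2, 9}  B7 = {4, 6}  B8 = {3, 7}
Tree: B1–B2, B1–B3, B1–B4, B2–B5, B3–B6, B5–B7, B2–B8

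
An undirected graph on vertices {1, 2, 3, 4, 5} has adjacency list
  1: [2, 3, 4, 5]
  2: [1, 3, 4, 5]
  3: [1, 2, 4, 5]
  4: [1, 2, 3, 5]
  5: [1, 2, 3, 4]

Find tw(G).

4

A width-4 tree decomposition is:
Bags: B1 = {1, 2, 3, 4, 5}
Tree: (single bag)
With just one bag of size 5, the width is 5 − 1 = 4, so tw(G) ≤ 4. Conversely, {1, 2, 3, 4, 5} is a clique of size 5, and the vertices of any clique must share a bag in every tree decomposition; so some bag has ≥ 5 vertices and tw(G) ≥ 4. The upper and lower bounds meet at 4, so that is the treewidth.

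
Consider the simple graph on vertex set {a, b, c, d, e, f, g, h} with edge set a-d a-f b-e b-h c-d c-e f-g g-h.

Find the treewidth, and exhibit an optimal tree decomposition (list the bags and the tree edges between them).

Every bag has size at most 3, so the width is 3 − 1 = 2 and tw(G) ≤ 2. For the lower bound, G contains the cycle b–h–g–f–a–d–c–e–b, so G is not a forest; only forests have treewidth ≤ 1, hence tw(G) ≥ 2. The upper and lower bounds meet at 2, so that is the treewidth.

Treewidth 2.
One optimal decomposition is:
Bags: B1 = {b, g, h}  B2 = {b, f, g}  B3 = {a, b, f}  B4 = {a, b, d}  B5 = {b, c, d}  B6 = {b, c, e}
Tree: B1–B2, B2–B3, B3–B4, B4–B5, B5–B6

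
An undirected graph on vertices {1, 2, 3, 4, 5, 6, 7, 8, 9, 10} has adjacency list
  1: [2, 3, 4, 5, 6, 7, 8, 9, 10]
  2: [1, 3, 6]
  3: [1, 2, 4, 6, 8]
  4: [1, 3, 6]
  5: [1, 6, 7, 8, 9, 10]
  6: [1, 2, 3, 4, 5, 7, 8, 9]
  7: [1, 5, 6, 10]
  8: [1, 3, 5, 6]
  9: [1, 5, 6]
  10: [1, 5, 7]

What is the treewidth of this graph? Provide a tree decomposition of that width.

Treewidth 3.
One such decomposition:
Bags: B1 = {1, 5, 6, 9}  B2 = {1, 5, 6, 7}  B3 = {1, 5, 6, 8}  B4 = {1, 5, 7, 10}  B5 = {1, 3, 6, 8}  B6 = {1, 3, 4, 6}  B7 = {1, 2, 3, 6}
Tree: B1–B2, B2–B3, B2–B4, B3–B5, B5–B6, B6–B7

The largest bag has 4 vertices, giving width 3; this decomposition certifies tw(G) ≤ 3. For the lower bound, the 4 vertices {1, 5, 7, 10} are pairwise adjacent, and any tree decomposition puts a clique entirely inside one bag — forcing width ≥ 3. The upper and lower bounds meet at 3, so that is the treewidth.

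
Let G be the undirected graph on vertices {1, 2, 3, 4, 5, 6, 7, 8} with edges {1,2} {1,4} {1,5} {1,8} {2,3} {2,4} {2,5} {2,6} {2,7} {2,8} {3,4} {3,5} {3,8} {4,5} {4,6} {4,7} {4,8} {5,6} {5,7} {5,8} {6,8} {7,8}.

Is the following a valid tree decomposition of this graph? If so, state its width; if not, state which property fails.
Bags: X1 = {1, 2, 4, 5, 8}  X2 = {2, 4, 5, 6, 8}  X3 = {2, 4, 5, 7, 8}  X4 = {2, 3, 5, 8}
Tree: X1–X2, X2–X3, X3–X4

No — edge (4,3) lies in no bag.

A tree decomposition must satisfy three properties: every vertex lies in some bag; for every edge, both endpoints lie together in some bag; and for every vertex, the bags containing it form a connected subtree. Here edge (4,3) lies in no bag, so the decomposition is invalid.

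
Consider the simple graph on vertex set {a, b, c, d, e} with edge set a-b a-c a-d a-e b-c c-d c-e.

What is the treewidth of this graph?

A width-2 tree decomposition is:
Bags: B1 = {a, c, e}  B2 = {a, b, c}  B3 = {a, c, d}
Tree: B1–B2, B2–B3
Each bag holds 3 vertices, so the decomposition has width 2, which upper-bounds the treewidth. On the other hand G contains the 3-clique {a, c, d}. A clique must lie in a single bag of any decomposition, so no decomposition can have width below 2. The upper and lower bounds meet at 2, so that is the treewidth.

2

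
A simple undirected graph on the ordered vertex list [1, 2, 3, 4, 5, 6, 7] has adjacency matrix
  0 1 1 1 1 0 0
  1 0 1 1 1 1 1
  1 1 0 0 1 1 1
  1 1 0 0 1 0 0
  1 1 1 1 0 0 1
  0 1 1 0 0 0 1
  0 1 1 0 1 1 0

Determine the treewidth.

3

A width-3 tree decomposition is:
Bags: B1 = {2, 3, 5, 7}  B2 = {1, 2, 3, 5}  B3 = {2, 3, 6, 7}  B4 = {1, 2, 4, 5}
Tree: B1–B2, B1–B3, B2–B4
Every bag has size at most 4, so the width is 4 − 1 = 3 and tw(G) ≤ 3. For the lower bound, the 4 vertices {1, 2, 3, 5} are pairwise adjacent, and any tree decomposition puts a clique entirely inside one bag — forcing width ≥ 3. Hence tw(G) = 3 exactly.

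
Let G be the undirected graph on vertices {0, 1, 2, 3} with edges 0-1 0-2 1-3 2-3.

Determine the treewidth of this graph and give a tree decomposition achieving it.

Treewidth 2.
Bags: B1 = {0, 2, 3}  B2 = {0, 1, 3}
Tree: B1–B2

The largest bag has 3 vertices, giving width 2; this decomposition certifies tw(G) ≤ 2. For the lower bound, G contains the cycle 3–2–0–1–3, so G is not a forest; only forests have treewidth ≤ 1, hence tw(G) ≥ 2. Combining the bounds, tw(G) = 2.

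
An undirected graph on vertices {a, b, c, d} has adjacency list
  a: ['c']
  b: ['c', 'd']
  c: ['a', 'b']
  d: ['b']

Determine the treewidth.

A width-1 tree decomposition is:
Bags: B1 = {b, d}  B2 = {b, c}  B3 = {a, c}
Tree: B1–B2, B2–B3
Every bag has size at most 2, so the width is 2 − 1 = 1 and tw(G) ≤ 1. Any graph with an edge has treewidth ≥ 1, and G has the edge b–d. Combining the bounds, tw(G) = 1.

1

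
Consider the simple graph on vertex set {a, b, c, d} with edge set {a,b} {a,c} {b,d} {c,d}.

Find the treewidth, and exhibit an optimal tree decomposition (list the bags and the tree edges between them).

Treewidth 2.
Bags: B1 = {a, b, d}  B2 = {a, c, d}
Tree: B1–B2

Every bag has size at most 3, so the width is 3 − 1 = 2 and tw(G) ≤ 2. Since a–b–d–c–a is a cycle in G, G is not acyclic. Forests are exactly the graphs of treewidth ≤ 1, so tw(G) ≥ 2. Combining the bounds, tw(G) = 2.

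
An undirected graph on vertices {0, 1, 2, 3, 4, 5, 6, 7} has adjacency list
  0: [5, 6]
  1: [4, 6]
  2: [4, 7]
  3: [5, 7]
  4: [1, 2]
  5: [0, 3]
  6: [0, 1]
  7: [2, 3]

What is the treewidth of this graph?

A width-2 tree decomposition is:
Bags: B1 = {1, 2, 4}  B2 = {1, 2, 7}  B3 = {1, 3, 7}  B4 = {1, 3, 5}  B5 = {0, 1, 5}  B6 = {0, 1, 6}
Tree: B1–B2, B2–B3, B3–B4, B4–B5, B5–B6
The largest bag has 3 vertices, giving width 2; this decomposition certifies tw(G) ≤ 2. For the lower bound, G contains the cycle 1–4–2–7–3–5–0–6–1, so G is not a forest; only forests have treewidth ≤ 1, hence tw(G) ≥ 2. Hence tw(G) = 2 exactly.

2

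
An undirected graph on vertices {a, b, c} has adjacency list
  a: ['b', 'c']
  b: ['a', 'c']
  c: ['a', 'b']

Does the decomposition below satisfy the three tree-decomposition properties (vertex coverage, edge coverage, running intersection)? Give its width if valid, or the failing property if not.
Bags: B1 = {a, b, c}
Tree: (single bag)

Checking the three conditions: (i) the bags cover all of {a, b, c}; (ii) for each edge, some bag contains both endpoints; (iii) the bags containing any fixed vertex form a subtree. All hold, so the decomposition is valid with width 3 − 1 = 2.

Yes; width 2.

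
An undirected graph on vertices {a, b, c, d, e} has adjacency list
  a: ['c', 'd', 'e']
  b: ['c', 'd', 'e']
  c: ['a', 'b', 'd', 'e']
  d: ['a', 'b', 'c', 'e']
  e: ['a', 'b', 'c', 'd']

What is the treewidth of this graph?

3

A width-3 tree decomposition is:
Bags: B1 = {b, c, d, e}  B2 = {a, c, d, e}
Tree: B1–B2
Each bag holds 4 vertices, so the decomposition has width 3, which upper-bounds the treewidth. Conversely, {a, c, d, e} is a clique of size 4, and the vertices of any clique must share a bag in every tree decomposition; so some bag has ≥ 4 vertices and tw(G) ≥ 3. Combining the bounds, tw(G) = 3.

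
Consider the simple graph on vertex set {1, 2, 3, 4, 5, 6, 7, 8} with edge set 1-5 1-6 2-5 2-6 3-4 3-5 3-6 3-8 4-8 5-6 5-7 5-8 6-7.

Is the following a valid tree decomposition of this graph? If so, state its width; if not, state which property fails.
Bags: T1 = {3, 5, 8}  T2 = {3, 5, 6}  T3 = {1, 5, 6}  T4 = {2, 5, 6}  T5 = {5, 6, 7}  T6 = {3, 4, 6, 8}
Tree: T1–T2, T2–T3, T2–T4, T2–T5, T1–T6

No — bags containing vertex 6 are not connected in the tree.

A tree decomposition must satisfy three properties: every vertex lies in some bag; for every edge, both endpoints lie together in some bag; and for every vertex, the bags containing it form a connected subtree. Here bags containing vertex 6 are not connected in the tree, so the decomposition is invalid.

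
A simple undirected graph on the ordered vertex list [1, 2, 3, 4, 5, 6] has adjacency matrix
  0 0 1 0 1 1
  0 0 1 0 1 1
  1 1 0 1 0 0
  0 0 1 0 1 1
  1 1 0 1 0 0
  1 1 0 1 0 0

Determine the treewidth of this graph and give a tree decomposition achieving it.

The largest bag has 4 vertices, giving width 3; this decomposition certifies tw(G) ≤ 3. For the lower bound: the 4 vertex sets {2,5}, {1,6}, {3}, {4} are disjoint, each induces a connected subgraph, and every pair is joined by at least one edge of G. Contracting each set to a single vertex therefore yields K_{4} as a minor, and since treewidth is minor-monotone, tw(G) ≥ tw(K_{4}) = 3. Therefore the treewidth is 3.

Treewidth 3.
Bags: B1 = {2, 3, 5, 6}  B2 = {1, 3, 5, 6}  B3 = {3, 4, 5, 6}
Tree: B1–B2, B2–B3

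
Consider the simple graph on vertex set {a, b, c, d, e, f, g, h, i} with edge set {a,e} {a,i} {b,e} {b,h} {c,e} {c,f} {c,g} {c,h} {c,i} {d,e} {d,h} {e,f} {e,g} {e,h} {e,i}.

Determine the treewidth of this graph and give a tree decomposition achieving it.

The largest bag has 3 vertices, giving width 2; this decomposition certifies tw(G) ≤ 2. Conversely, {d, e, h} is a clique of size 3, and the vertices of any clique must share a bag in every tree decomposition; so some bag has ≥ 3 vertices and tw(G) ≥ 2. Combining the bounds, tw(G) = 2.

Treewidth 2.
One such decomposition:
Bags: B1 = {d, e, h}  B2 = {c, e, h}  B3 = {c, e, g}  B4 = {c, e, i}  B5 = {b, e, h}  B6 = {c, e, f}  B7 = {a, e, i}
Tree: B1–B2, B2–B3, B3–B4, B1–B5, B2–B6, B4–B7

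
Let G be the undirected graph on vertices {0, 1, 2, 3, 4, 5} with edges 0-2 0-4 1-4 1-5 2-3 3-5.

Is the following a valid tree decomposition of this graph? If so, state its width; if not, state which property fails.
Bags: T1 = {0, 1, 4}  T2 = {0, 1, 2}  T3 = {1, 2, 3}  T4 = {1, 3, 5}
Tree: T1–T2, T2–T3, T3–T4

Yes; width 2.

Vertex coverage: the bags together contain {0, 1, 2, 3, 4, 5}, the full vertex set. Edge coverage: each edge of G has both endpoints in at least one bag. Running intersection: for every vertex, the bags containing it form a connected subtree. All three properties hold, so this is a valid tree decomposition of width max|bag| − 1 = 2, and hence tw(G) ≤ 2.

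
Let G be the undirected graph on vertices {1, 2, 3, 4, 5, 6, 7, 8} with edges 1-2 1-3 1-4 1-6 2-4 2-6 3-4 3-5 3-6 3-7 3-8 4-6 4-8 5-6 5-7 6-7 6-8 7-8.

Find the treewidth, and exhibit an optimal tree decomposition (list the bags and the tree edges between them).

Treewidth 3.
Bags: B1 = {3, 4, 6, 8}  B2 = {1, 3, 4, 6}  B3 = {1, 2, 4, 6}  B4 = {3, 6, 7, 8}  B5 = {3, 5, 6, 7}
Tree: B1–B2, B2–B3, B1–B4, B4–B5

Each bag holds 4 vertices, so the decomposition has width 3, which upper-bounds the treewidth. For the lower bound, the 4 vertices {1, 2, 4, 6} are pairwise adjacent, and any tree decomposition puts a clique entirely inside one bag — forcing width ≥ 3. Therefore the treewidth is 3.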